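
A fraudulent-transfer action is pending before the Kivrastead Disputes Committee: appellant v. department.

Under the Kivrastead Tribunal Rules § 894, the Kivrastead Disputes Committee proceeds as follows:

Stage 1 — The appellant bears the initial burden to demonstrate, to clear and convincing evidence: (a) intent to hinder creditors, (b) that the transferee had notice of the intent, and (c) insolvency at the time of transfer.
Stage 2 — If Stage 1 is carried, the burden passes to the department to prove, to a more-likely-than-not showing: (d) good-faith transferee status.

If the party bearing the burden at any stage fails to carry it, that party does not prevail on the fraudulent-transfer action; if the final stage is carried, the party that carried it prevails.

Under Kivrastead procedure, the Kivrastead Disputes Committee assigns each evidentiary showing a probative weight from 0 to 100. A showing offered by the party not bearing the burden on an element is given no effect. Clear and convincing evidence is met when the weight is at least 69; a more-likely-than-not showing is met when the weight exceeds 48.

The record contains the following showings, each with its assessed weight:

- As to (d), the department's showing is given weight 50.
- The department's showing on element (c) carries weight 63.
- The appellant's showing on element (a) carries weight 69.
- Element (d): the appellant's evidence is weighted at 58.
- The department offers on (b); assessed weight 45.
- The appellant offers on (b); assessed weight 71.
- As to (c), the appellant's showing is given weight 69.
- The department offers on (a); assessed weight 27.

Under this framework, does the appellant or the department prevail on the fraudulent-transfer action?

department

Stage 1 — burden on appellant; standard: clear and convincing evidence (weight is at least 69).
    (a): 69 (department's 27 disregarded) ≥ 69 [met]
    (b): 71 (department's 45 disregarded) ≥ 69 [met]
    (c): 69 (department's 63 disregarded) ≥ 69 [met]
  The appellant carries Stage 1; the department now bears the burden.
Stage 2 — burden on department; standard: a more-likely-than-not showing (weight exceeds 48).
    (d): 50 (appellant's 58 disregarded) > 48 [met]
  The department carries the last stage.
Every stage carried; the department prevails.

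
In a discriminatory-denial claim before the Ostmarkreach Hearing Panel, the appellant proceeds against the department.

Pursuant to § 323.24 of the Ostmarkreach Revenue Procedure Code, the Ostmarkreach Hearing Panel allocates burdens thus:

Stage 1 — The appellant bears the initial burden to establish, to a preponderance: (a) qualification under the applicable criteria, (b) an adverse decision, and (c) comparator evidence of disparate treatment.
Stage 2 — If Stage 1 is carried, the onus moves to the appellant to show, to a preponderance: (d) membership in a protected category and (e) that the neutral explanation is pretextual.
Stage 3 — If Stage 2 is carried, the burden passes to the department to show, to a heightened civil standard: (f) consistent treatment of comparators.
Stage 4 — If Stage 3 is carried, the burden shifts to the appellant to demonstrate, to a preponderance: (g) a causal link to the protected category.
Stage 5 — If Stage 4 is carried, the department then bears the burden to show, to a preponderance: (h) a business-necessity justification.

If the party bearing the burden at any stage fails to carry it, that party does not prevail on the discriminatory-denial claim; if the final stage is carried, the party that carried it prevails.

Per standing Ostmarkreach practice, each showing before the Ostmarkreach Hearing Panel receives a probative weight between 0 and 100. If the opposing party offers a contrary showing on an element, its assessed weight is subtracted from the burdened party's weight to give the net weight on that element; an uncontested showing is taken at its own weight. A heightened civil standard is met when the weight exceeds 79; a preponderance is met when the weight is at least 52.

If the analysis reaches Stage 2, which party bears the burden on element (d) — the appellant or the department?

Stage 2's rule assigns the burden to the appellant (to a preponderance).

appellant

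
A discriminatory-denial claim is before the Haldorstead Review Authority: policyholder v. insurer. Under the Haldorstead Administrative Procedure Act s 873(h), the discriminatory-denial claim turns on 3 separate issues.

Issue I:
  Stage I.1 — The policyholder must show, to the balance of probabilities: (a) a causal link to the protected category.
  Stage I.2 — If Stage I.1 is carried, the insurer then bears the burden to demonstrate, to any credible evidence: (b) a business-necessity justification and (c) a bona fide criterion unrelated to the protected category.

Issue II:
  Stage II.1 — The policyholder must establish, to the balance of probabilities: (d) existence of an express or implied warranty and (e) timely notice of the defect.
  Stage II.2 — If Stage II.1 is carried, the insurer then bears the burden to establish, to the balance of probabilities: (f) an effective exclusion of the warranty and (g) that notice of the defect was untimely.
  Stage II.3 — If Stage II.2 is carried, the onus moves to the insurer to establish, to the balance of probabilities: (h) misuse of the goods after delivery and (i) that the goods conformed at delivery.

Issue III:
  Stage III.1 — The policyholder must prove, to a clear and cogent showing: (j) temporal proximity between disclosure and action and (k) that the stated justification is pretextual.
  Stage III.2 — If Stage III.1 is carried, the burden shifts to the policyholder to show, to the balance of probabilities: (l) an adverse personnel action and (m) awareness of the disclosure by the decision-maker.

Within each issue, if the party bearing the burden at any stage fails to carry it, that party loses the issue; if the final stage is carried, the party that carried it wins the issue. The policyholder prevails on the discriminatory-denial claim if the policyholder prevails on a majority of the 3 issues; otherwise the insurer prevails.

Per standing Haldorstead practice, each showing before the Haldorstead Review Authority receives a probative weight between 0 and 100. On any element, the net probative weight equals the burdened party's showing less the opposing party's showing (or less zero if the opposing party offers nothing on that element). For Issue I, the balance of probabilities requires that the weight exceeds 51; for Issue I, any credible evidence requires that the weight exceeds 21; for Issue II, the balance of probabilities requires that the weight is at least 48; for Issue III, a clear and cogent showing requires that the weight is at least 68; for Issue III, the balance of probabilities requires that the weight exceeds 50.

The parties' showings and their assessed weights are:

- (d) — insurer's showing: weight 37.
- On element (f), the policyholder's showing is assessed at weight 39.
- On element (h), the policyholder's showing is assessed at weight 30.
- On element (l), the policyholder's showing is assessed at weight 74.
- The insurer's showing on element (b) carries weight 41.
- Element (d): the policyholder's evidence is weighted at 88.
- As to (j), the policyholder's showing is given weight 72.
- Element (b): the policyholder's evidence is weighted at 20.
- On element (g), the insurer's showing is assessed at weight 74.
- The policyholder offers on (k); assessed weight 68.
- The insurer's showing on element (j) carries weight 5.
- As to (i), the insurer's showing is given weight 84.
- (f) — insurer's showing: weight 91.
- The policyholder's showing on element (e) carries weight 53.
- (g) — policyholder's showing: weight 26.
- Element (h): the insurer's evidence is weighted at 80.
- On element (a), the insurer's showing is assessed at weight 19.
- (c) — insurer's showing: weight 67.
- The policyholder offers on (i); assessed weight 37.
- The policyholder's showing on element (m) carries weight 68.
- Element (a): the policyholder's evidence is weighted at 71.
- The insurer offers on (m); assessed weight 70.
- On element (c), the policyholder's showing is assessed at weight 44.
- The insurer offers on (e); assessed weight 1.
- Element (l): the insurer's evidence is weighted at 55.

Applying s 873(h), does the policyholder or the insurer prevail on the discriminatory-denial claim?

— Issue I —
Stage I.1 — burden on policyholder; standard: the balance of probabilities (weight exceeds 51).
    (a): 71 − 19 = 52 > 51 [met]
  Stage I.1 is satisfied; the onus moves to the insurer.
Stage I.2 — burden on insurer; standard: any credible evidence (weight exceeds 21).
    (b): 41 − 20 = 21 ≤ 21 [not met]
    (c): 67 − 44 = 23 > 21 [met]
  The insurer does not carry Stage I.2.
The analysis ends at Stage I.2; the policyholder prevails on this issue.
— Issue II —
Stage II.1 — burden on policyholder; standard: the balance of probabilities (weight is at least 48).
    (d): 88 − 37 = 51 ≥ 48 [met]
    (e): 53 − 1 = 52 ≥ 48 [met]
  All elements met. The burden passes to the insurer.
Stage II.2 — burden on insurer; standard: the balance of probabilities (weight is at least 48).
    (f): 91 − 39 = 52 ≥ 48 [met]
    (g): 74 − 26 = 48 ≥ 48 [met]
  Stage II.2 is satisfied; the insurer continues to bear the burden.
Stage II.3 — burden on insurer; standard: the balance of probabilities (weight is at least 48).
    (h): 80 − 30 = 50 ≥ 48 [met]
    (i): 84 − 37 = 47 < 48 [not met]
  Stage II.3 not carried; the insurer fails its burden.
So the policyholder prevails on this issue.
— Issue III —
At Stage III.1 the policyholder must meet a clear and cogent showing (weight is at least 68): on (j) the weight is 72 less the opposing 5 gives net 67, < 68, so (j) does not meet the standard; on (k) the weight is 68, ≥ 68, so (k) meets the standard.
  Stage III.1 not carried; the policyholder fails its burden.
So the insurer prevails on this issue.
Per-issue: Issue I → policyholder; Issue II → policyholder; Issue III → insurer. The policyholder must prevail on a majority of issues; overall, the policyholder prevails.

policyholder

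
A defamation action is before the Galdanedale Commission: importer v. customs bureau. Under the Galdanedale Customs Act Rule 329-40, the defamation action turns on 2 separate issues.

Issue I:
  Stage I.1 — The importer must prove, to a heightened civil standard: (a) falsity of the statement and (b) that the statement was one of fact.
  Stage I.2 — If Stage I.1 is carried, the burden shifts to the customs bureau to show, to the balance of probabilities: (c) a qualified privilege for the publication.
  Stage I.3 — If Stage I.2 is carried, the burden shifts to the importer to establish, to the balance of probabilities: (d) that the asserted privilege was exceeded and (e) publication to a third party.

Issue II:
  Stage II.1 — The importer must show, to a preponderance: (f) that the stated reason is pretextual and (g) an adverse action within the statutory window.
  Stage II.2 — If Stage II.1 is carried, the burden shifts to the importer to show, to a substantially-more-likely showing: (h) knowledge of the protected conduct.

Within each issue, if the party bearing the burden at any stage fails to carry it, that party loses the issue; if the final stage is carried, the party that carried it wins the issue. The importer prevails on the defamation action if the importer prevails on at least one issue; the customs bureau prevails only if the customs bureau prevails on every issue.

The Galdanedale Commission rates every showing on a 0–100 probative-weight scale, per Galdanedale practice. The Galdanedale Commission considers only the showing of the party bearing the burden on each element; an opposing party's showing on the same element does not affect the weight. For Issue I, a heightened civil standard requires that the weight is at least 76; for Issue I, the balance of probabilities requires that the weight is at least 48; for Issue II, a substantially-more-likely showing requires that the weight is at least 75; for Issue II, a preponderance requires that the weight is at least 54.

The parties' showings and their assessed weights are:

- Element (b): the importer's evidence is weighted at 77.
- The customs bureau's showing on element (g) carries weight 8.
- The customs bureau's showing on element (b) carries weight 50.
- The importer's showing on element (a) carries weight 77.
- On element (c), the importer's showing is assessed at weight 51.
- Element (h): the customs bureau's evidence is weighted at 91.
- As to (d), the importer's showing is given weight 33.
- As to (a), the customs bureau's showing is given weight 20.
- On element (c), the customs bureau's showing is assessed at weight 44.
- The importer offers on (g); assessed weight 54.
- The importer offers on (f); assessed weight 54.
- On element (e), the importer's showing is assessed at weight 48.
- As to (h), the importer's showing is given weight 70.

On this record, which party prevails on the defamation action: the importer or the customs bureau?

— Issue I —
At Stage I.1 the importer must meet a heightened civil standard (weight is at least 76): on (a) the weight is 77 (the customs bureau's 20 is given no effect), ≥ 76, so (a) meets the standard; on (b) the weight is 77 (the customs bureau's 50 is given no effect), ≥ 76, so (b) meets the standard.
  Stage I.1 is satisfied; the onus moves to the customs bureau.
At Stage I.2 the customs bureau must meet the balance of probabilities (weight is at least 48): on (c) the weight is 44 (the importer's 51 is given no effect), which does not reach 48, so (c) does not meet the standard.
  The customs bureau does not carry Stage I.2.
So the importer prevails on this issue.
— Issue II —
Stage II.1 — burden on importer; standard: a preponderance (weight is at least 54).
    (f): 54 ≥ 54 [met]
    (g): 54 (customs bureau's 8 disregarded) ≥ 54 [met]
  Stage II.1 is satisfied; the importer continues to bear the burden.
Stage II.2 — burden on importer; standard: a substantially-more-likely showing (weight is at least 75).
    (h): 70 (customs bureau's 91 disregarded) < 75 [not met]
  The importer does not carry Stage II.2.
So the customs bureau prevails on this issue.
Per-issue: Issue I → importer; Issue II → customs bureau. The importer must prevail on at least one issue; overall, the importer prevails.

importer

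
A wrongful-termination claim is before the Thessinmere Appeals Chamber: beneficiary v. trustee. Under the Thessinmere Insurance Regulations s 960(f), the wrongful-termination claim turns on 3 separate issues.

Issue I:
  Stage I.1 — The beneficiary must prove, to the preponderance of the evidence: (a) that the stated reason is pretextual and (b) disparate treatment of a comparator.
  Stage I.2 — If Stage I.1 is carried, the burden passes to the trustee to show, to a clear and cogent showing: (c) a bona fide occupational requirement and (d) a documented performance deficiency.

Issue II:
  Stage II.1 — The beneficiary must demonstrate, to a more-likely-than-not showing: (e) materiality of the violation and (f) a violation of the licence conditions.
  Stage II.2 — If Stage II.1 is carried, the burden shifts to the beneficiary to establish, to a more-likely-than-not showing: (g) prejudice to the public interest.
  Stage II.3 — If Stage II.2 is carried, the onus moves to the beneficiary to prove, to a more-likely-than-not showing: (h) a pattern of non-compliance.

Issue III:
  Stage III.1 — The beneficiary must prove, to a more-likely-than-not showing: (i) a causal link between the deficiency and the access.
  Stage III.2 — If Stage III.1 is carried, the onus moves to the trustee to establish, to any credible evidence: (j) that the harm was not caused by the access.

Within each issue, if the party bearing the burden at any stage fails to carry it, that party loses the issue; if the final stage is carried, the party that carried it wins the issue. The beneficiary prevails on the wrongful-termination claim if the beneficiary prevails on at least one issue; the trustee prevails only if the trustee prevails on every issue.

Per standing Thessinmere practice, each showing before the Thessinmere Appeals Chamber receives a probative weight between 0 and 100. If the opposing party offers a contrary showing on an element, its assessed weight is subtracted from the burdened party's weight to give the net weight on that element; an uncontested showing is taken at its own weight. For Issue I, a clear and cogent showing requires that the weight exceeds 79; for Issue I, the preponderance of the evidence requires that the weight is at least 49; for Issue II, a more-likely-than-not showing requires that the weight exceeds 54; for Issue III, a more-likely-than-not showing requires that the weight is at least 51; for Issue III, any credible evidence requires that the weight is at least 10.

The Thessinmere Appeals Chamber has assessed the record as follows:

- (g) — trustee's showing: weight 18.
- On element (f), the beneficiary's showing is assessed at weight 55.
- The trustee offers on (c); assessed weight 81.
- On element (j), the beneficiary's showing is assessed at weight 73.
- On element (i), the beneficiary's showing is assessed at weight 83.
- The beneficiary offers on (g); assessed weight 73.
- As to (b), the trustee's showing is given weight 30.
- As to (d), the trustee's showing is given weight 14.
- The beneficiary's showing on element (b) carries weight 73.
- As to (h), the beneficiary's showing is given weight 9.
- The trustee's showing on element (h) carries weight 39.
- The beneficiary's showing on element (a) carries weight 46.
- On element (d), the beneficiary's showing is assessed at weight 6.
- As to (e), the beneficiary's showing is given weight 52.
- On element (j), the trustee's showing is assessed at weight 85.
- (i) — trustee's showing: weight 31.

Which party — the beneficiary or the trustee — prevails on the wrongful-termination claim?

— Issue I —
Stage I.1 (beneficiary, the preponderance of the evidence, weight is at least 49): (a) 46 < 49 — fails; (b) net 73−30=43 < 49 — fails.
  The beneficiary does not carry Stage I.1.
The analysis ends at Stage I.1; the trustee prevails on this issue.
— Issue II —
Stage II.1 (beneficiary, a more-likely-than-not showing, weight exceeds 54): (e) 52 ≤ 54 — fails; (f) 55 > 54 — meets.
  Not every element is met, so the beneficiary fails to carry Stage II.1.
So the trustee prevails on this issue.
— Issue III —
At Stage III.1 the beneficiary must meet a more-likely-than-not showing (weight is at least 51): on (i) the weight is 83 less the opposing 31 gives net 52, ≥ 51, so (i) meets the standard.
  Stage III.1 carried; the burden shifts to the trustee.
At Stage III.2 the trustee must meet any credible evidence (weight is at least 10): on (j) the weight is 85 less the opposing 73 gives net 12, which does reach 10, so (j) meets the standard.
  The trustee carries the last stage.
All stages carried — the trustee prevails on this issue.
Per-issue: Issue I → trustee; Issue II → trustee; Issue III → trustee. The beneficiary must prevail on at least one issue; overall, the trustee prevails.

trustee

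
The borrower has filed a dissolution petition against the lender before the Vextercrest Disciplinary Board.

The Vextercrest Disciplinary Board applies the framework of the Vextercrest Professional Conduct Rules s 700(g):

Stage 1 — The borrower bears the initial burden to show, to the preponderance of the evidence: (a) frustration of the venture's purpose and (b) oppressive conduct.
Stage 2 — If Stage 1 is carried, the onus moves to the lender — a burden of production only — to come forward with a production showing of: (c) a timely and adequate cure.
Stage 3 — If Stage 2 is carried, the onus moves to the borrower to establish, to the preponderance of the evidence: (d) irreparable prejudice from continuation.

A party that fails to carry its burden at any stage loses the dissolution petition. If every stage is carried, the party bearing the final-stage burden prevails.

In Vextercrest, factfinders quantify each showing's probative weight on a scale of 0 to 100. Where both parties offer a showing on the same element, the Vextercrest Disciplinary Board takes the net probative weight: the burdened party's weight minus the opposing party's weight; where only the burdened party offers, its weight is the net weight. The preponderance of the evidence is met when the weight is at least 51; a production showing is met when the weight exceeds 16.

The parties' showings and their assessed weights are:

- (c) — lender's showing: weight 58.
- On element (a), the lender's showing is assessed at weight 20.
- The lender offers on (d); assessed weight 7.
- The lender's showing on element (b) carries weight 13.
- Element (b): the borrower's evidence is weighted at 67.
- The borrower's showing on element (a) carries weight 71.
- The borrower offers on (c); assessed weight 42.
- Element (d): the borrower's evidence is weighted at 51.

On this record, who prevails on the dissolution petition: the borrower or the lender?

At Stage 1 the borrower must meet the preponderance of the evidence (weight is at least 51): on (a) the weight is 71 less the opposing 20 gives net 51, ≥ 51, so (a) meets the standard; on (b) the weight is 67 less the opposing 13 gives net 54, ≥ 51, so (b) meets the standard.
  The borrower carries Stage 1; the lender now bears the burden.
At Stage 2 the lender must meet a production showing (weight exceeds 16): on (c) the weight is 58 less the opposing 42 gives net 16, ≤ 16, so (c) does not meet the standard.
  Stage 2 not carried; the lender fails its burden.
The borrower prevails.

borrower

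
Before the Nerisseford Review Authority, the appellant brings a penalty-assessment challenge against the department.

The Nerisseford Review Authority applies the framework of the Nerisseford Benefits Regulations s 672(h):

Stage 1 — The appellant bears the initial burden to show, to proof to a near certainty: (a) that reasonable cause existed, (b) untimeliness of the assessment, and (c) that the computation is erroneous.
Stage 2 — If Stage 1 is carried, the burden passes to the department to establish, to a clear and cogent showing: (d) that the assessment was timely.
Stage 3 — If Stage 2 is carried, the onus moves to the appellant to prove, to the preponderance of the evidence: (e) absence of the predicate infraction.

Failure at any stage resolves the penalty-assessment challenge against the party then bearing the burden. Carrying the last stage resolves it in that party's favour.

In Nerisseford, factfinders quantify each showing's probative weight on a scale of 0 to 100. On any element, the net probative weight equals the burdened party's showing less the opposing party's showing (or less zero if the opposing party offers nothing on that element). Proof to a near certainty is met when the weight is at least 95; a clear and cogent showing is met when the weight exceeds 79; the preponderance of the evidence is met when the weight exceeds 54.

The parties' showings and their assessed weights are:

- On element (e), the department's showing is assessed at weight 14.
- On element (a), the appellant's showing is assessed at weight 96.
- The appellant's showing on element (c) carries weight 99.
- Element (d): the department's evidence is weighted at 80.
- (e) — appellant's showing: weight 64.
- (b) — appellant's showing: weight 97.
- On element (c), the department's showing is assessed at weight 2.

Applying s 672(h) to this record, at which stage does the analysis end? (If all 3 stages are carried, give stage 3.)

Stage 1 (appellant, proof to a near certainty, weight is at least 95): (a) 96 ≥ 95 — meets; (b) 97 ≥ 95 — meets; (c) net 99−2=97 ≥ 95 — meets.
  Stage 1 carried; the burden shifts to the department.
Stage 2 (department, a clear and cogent showing, weight exceeds 79): (d) 80 > 79 — meets.
  Stage 2 is satisfied; the onus moves to the appellant.
Stage 3 (appellant, the preponderance of the evidence, weight exceeds 54): (e) net 64−14=50 ≤ 54 — fails.
  Not every element is met, so the appellant fails to carry Stage 3.
The analysis ends at Stage 3; the department prevails.

stage 3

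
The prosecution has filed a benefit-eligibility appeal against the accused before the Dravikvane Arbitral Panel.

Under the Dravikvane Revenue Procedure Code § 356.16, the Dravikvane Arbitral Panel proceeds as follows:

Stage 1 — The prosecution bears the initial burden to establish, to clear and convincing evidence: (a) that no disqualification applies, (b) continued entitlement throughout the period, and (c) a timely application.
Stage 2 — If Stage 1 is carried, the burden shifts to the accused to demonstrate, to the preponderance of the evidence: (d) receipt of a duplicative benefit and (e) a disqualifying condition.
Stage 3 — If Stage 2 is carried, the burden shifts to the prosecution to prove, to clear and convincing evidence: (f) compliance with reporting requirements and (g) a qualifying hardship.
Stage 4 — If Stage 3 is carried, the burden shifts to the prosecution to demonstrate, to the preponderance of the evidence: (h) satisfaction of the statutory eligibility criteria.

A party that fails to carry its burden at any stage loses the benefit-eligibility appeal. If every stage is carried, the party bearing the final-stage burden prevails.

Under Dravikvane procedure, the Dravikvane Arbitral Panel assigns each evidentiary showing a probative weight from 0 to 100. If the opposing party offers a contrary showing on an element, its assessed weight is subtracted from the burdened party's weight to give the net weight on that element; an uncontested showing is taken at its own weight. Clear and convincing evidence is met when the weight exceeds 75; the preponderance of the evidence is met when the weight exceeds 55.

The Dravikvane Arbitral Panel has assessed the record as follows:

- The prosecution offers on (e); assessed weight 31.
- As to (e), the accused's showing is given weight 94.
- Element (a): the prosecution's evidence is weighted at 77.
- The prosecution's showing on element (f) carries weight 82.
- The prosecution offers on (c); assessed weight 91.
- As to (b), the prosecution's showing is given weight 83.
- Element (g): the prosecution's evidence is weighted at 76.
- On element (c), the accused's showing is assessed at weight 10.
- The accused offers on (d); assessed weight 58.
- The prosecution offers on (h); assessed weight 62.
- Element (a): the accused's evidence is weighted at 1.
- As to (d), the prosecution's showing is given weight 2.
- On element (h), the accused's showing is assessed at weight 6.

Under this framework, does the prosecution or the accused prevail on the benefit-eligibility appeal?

At Stage 1 the prosecution must meet clear and convincing evidence (weight exceeds 75): on (a) the weight is 77 less the opposing 1 gives net 76, > 75, so (a) meets the standard; on (b) the weight is 83, > 75, so (b) meets the standard; on (c) the weight is 91 less the opposing 10 gives net 81, which does exceed 75, so (c) meets the standard.
  Stage 1 is satisfied; the onus moves to the accused.
At Stage 2 the accused must meet the preponderance of the evidence (weight exceeds 55): on (d) the weight is 58 less the opposing 2 gives net 56, which does exceed 55, so (d) meets the standard; on (e) the weight is 94 less the opposing 31 gives net 63, > 55, so (e) meets the standard.
  All elements met. The burden passes to the prosecution.
At Stage 3 the prosecution must meet clear and convincing evidence (weight exceeds 75): on (f) the weight is 82, which does exceed 75, so (f) meets the standard; on (g) the weight is 76, > 75, so (g) meets the standard.
  Stage 3 carried; the burden remains with the prosecution.
At Stage 4 the prosecution must meet the preponderance of the evidence (weight exceeds 55): on (h) the weight is 62 less the opposing 6 gives net 56, which does exceed 55, so (h) meets the standard.
  Stage 4 carried; the final stage is satisfied.
All stages carried — the prosecution prevails.

prosecution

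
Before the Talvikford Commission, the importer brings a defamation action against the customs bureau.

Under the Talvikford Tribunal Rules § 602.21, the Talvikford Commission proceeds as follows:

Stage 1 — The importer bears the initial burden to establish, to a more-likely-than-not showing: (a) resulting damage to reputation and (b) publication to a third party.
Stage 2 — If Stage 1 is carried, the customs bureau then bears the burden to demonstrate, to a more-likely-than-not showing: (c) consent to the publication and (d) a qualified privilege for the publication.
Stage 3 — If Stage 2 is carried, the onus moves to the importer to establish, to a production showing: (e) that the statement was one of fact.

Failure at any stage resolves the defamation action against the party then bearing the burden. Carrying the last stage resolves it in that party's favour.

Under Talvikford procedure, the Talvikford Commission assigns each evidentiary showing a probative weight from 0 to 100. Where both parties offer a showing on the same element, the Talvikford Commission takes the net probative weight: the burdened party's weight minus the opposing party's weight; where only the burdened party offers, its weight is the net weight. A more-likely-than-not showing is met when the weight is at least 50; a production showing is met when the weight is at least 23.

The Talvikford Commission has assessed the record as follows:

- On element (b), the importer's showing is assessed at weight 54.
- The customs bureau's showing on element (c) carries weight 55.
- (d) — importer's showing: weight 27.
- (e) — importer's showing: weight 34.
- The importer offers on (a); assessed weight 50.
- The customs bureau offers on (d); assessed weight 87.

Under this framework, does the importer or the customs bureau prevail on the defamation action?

importer

Stage 1 — burden on importer; standard: a more-likely-than-not showing (weight is at least 50).
    (a): 50 ≥ 50 [met]
    (b): 54 ≥ 50 [met]
  Stage 1 carried; the burden shifts to the customs bureau.
Stage 2 — burden on customs bureau; standard: a more-likely-than-not showing (weight is at least 50).
    (c): 55 ≥ 50 [met]
    (d): 87 − 27 = 60 ≥ 50 [met]
  Stage 2 carried; the burden shifts to the importer.
Stage 3 — burden on importer; standard: a production showing (weight is at least 23).
    (e): 34 ≥ 23 [met]
  Stage 3 carried; the final stage is satisfied.
With every stage satisfied, the importer prevails.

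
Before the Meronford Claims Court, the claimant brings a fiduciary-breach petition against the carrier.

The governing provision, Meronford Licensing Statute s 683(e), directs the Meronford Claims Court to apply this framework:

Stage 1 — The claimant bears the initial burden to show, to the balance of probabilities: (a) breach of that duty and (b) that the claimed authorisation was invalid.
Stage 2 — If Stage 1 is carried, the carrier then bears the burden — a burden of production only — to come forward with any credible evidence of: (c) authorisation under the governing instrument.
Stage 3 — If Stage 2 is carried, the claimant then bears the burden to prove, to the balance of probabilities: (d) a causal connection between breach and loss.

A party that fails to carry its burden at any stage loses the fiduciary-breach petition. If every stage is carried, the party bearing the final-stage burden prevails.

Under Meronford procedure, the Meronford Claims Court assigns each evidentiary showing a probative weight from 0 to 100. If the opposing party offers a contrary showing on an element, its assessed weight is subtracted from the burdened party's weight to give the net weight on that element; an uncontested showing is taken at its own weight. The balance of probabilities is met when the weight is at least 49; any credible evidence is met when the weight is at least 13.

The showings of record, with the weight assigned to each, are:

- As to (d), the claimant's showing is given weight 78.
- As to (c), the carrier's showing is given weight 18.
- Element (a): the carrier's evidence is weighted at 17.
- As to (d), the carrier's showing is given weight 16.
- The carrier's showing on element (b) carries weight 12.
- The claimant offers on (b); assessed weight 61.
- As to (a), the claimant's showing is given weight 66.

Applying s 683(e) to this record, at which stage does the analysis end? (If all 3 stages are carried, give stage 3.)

Stage 1 (claimant, the balance of probabilities, weight is at least 49): (a) net 66−17=49 ≥ 49 — meets; (b) net 61−12=49 ≥ 49 — meets.
  Stage 1 carried; the burden shifts to the carrier.
Stage 2 (carrier, any credible evidence, weight is at least 13): (c) 18 ≥ 13 — meets.
  Stage 2 is satisfied; the onus moves to the claimant.
Stage 3 (claimant, the balance of probabilities, weight is at least 49): (d) net 78−16=62 ≥ 49 — meets.
  All elements met at the final stage.
With every stage satisfied, the claimant prevails.

stage 3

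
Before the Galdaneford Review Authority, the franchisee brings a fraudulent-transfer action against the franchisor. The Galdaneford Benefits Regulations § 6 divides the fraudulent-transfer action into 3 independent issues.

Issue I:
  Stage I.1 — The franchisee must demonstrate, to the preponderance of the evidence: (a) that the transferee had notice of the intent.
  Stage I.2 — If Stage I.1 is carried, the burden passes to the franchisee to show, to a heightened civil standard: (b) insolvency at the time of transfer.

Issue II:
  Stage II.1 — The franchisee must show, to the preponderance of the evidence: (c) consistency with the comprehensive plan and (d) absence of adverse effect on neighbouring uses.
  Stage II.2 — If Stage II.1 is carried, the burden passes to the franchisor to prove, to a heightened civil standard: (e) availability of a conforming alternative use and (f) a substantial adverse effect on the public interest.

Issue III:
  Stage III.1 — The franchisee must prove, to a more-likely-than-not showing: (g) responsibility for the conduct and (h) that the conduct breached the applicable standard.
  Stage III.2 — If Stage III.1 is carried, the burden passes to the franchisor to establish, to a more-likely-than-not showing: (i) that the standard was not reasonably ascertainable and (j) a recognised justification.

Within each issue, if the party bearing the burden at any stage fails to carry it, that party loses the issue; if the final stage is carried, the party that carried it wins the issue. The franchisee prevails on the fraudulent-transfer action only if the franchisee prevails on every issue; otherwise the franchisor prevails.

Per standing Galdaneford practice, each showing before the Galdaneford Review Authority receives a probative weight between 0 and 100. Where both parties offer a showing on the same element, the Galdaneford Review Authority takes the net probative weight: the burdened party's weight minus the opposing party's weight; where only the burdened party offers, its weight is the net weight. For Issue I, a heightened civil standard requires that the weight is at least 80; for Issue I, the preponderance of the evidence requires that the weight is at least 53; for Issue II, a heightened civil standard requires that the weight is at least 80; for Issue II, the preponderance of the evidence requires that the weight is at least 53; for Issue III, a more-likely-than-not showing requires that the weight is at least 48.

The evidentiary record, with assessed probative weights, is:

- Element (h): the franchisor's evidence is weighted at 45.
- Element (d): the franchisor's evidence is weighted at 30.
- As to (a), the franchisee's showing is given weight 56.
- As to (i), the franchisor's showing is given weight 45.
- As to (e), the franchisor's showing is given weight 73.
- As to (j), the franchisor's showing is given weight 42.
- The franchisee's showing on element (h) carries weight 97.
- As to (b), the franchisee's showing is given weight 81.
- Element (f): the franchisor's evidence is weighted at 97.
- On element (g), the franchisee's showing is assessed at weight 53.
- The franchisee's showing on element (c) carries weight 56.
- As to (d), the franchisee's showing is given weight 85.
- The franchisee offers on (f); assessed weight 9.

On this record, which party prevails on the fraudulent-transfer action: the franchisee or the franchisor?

franchisee

— Issue I —
Stage I.1 (franchisee, the preponderance of the evidence, weight is at least 53): (a) 56 ≥ 53 — meets.
  Stage I.1 carried; the burden remains with the franchisee.
Stage I.2 (franchisee, a heightened civil standard, weight is at least 80): (b) 81 ≥ 80 — meets.
  The franchisee carries the last stage.
All stages carried — the franchisee prevails on this issue.
— Issue II —
At Stage II.1 the franchisee must meet the preponderance of the evidence (weight is at least 53): on (c) the weight is 56, ≥ 53, so (c) meets the standard; on (d) the weight is 85 less the opposing 30 gives net 55, ≥ 53, so (d) meets the standard.
  All elements met. The burden passes to the franchisor.
At Stage II.2 the franchisor must meet a heightened civil standard (weight is at least 80): on (e) the weight is 73, which does not reach 80, so (e) does not meet the standard; on (f) the weight is 97 less the opposing 9 gives net 88, which does reach 80, so (f) meets the standard.
  Stage II.2 not carried; the franchisor fails its burden.
The franchisee prevails on this issue.
— Issue III —
Stage III.1 (franchisee, a more-likely-than-not showing, weight is at least 48): (g) 53 ≥ 48 — meets; (h) net 97−45=52 ≥ 48 — meets.
  Stage III.1 carried; the burden shifts to the franchisor.
Stage III.2 (franchisor, a more-likely-than-not showing, weight is at least 48): (i) 45 < 48 — fails; (j) 42 < 48 — fails.
  The franchisor does not carry Stage III.2.
The analysis ends at Stage III.2; the franchisee prevails on this issue.
Per-issue: Issue I → franchisee; Issue II → franchisee; Issue III → franchisee. The franchisee must prevail on every issue; overall, the franchisee prevails.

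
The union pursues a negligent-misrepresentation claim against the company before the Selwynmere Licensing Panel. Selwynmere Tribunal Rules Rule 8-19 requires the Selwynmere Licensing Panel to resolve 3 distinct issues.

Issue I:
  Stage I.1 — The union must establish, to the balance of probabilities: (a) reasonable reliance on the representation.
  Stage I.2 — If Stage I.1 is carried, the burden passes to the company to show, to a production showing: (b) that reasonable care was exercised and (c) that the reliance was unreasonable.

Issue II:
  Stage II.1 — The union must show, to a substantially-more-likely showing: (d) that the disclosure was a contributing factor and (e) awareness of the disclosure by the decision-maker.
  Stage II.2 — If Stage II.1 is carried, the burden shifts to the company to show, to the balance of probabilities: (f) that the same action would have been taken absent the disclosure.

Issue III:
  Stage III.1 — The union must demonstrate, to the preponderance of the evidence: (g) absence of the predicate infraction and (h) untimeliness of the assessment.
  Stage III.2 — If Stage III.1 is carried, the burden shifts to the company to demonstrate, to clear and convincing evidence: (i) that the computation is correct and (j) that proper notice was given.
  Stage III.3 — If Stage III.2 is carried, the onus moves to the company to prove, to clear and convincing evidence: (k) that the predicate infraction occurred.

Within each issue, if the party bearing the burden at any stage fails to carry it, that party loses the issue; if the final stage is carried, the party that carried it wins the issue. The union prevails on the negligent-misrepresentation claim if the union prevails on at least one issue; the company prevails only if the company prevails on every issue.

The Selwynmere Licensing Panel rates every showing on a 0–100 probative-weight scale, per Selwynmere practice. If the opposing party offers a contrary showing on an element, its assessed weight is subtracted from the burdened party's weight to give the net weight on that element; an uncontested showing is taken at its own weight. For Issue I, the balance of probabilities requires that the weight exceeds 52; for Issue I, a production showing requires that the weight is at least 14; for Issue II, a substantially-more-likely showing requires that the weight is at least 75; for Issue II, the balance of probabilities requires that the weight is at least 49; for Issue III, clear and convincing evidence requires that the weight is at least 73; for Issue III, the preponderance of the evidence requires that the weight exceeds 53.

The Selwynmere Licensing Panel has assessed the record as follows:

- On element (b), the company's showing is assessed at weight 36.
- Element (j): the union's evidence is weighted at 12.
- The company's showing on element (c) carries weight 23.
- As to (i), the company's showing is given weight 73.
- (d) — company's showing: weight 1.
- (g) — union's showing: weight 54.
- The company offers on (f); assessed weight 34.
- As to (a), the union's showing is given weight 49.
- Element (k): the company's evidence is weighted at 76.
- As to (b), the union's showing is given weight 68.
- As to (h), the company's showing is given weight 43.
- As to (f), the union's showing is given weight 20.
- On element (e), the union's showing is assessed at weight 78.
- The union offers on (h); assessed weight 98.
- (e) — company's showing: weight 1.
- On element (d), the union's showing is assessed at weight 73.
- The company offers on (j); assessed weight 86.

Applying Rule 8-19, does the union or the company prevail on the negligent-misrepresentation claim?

— Issue I —
Stage I.1 (union, the balance of probabilities, weight exceeds 52): (a) 49 ≤ 52 — fails.
  Not every element is met, so the union fails to carry Stage I.1.
The company prevails on this issue.
— Issue II —
Stage II.1 — burden on union; standard: a substantially-more-likely showing (weight is at least 75).
    (d): 73 − 1 = 72 < 75 [not met]
    (e): 78 − 1 = 77 ≥ 75 [met]
  The union does not carry Stage II.1.
So the company prevails on this issue.
— Issue III —
Stage III.1 — burden on union; standard: the preponderance of the evidence (weight exceeds 53).
    (g): 54 > 53 [met]
    (h): 98 − 43 = 55 > 53 [met]
  Stage III.1 carried; the burden shifts to the company.
Stage III.2 — burden on company; standard: clear and convincing evidence (weight is at least 73).
    (i): 73 ≥ 73 [met]
    (j): 86 − 12 = 74 ≥ 73 [met]
  Stage III.2 is satisfied; the company continues to bear the burden.
Stage III.3 — burden on company; standard: clear and convincing evidence (weight is at least 73).
    (k): 76 ≥ 73 [met]
  All elements met at the final stage.
All stages carried — the company prevails on this issue.
Per-issue: Issue I → company; Issue II → company; Issue III → company. The union must prevail on at least one issue; overall, the company prevails.

company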